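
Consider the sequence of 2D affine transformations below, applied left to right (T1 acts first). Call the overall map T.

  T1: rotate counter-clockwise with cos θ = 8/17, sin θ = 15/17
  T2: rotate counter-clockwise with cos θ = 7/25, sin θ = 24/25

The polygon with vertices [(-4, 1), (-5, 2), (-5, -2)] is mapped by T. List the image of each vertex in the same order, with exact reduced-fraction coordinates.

T1 rotate counter-clockwise with cos θ = 8/17, sin θ = 15/17: (-4, 1) → (-47/17, -52/17); (-5, 2) → (-70/17, -59/17); (-5, -2) → (-10/17, -91/17)
T2 rotate counter-clockwise with cos θ = 7/25, sin θ = 24/25: (-47/17, -52/17) → (919/425, -1492/425); (-70/17, -59/17) → (926/425, -2093/425); (-10/17, -91/17) → (2114/425, -877/425)

image vertices: (919/425, -1492/425), (926/425, -2093/425), (2114/425, -877/425)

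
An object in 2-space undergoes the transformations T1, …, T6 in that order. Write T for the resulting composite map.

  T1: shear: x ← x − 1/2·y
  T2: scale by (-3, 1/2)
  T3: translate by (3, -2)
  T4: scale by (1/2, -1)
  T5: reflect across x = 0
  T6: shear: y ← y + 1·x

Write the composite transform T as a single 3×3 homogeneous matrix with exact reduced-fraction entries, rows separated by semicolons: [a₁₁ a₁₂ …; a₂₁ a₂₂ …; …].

T = [3/2 -3/4 -3/2; 3/2 -5/4 1/2; 0 0 1]

T1 = [1 -1/2 0; 0 1 0; 0 0 1]
T2·T1 = [-3 3/2 0; 0 1/2 0; 0 0 1]
T3·…·T1 = [-3 3/2 3; 0 1/2 -2; 0 0 1]
T4·…·T1 = [-3/2 3/4 3/2; 0 -1/2 2; 0 0 1]
T5·…·T1 = [3/2 -3/4 -3/2; 0 -1/2 2; 0 0 1]
T6·…·T1 = [3/2 -3/4 -3/2; 3/2 -5/4 1/2; 0 0 1]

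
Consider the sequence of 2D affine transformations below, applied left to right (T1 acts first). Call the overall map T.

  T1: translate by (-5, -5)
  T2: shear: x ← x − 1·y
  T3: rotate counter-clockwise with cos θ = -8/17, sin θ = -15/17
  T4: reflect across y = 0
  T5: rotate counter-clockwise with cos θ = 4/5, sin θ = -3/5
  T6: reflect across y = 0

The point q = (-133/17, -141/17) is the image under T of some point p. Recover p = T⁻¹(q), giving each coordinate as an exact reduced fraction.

T1 = [1 0 -5; 0 1 -5; 0 0 1]
T2·T1 = [1 -1 0; 0 1 -5; 0 0 1]
T3·…·T1 = [-8/17 23/17 -75/17; -15/17 7/17 40/17; 0 0 1]
T4·…·T1 = [-8/17 23/17 -75/17; 15/17 -7/17 -40/17; 0 0 1]
T5·…·T1 = [13/85 71/85 -84/17; 84/85 -97/85 13/17; 0 0 1]
T6·…·T1 = [13/85 71/85 -84/17; -84/85 97/85 -13/17; 0 0 1]
det M = 1; M⁻¹ = [97/85 -71/85 5; 84/85 13/85 5; 0 0 1]
M⁻¹ · (-133/17, -141/17)ᵀ = (3, -4)ᵀ

p = (3, -4)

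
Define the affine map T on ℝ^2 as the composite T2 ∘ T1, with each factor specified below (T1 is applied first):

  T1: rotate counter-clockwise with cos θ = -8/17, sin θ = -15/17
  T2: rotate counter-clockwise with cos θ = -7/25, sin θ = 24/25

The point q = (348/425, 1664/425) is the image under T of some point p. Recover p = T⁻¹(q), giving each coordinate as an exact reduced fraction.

T1 = [-8/17 15/17 0; -15/17 -8/17 0; 0 0 1]
T2·T1 = [416/425 87/425 0; -87/425 416/425 0; 0 0 1]
det M = 1; M⁻¹ = [416/425 -87/425 0; 87/425 416/425 0; 0 0 1]
M⁻¹ · (348/425, 1664/425)ᵀ = (0, 4)ᵀ

p = (0, 4)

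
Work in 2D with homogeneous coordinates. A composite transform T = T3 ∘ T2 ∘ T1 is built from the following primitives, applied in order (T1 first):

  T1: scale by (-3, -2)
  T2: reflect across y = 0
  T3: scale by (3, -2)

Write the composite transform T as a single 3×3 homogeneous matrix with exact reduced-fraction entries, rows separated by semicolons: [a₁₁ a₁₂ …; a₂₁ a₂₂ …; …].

T1 = [-3 0 0; 0 -2 0; 0 0 1]
T2·T1 = [-3 0 0; 0 2 0; 0 0 1]
T3·…·T1 = [-9 0 0; 0 -4 0; 0 0 1]

T = [-9 0 0; 0 -4 0; 0 0 1]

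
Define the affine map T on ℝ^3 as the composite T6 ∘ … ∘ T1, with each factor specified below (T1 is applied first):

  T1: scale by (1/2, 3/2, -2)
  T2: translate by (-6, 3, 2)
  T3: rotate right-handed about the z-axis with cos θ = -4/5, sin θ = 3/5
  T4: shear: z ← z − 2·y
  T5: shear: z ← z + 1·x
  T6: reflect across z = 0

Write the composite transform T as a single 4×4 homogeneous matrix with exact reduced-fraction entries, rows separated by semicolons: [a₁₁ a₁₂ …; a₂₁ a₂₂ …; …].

T1 = [1/2 0 0 0; 0 3/2 0 0; 0 0 -2 0; 0 0 0 1]
T2·T1 = [1/2 0 0 -6; 0 3/2 0 3; 0 0 -2 2; 0 0 0 1]
T3·…·T1 = [-2/5 -9/10 0 3; 3/10 -6/5 0 -6; 0 0 -2 2; 0 0 0 1]
T4·…·T1 = [-2/5 -9/10 0 3; 3/10 -6/5 0 -6; -3/5 12/5 -2 14; 0 0 0 1]
T5·…·T1 = [-2/5 -9/10 0 3; 3/10 -6/5 0 -6; -1 3/2 -2 17; 0 0 0 1]
T6·…·T1 = [-2/5 -9/10 0 3; 3/10 -6/5 0 -6; 1 -3/2 2 -17; 0 0 0 1]

T = [-2/5 -9/10 0 3; 3/10 -6/5 0 -6; 1 -3/2 2 -17; 0 0 0 1]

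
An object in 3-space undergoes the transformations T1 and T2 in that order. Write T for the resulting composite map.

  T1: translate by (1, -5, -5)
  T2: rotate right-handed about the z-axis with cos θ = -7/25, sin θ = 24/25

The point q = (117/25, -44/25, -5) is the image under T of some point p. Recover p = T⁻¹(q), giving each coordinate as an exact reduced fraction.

T1 = [1 0 0 1; 0 1 0 -5; 0 0 1 -5; 0 0 0 1]
T2·T1 = [-7/25 -24/25 0 113/25; 24/25 -7/25 0 59/25; 0 0 1 -5; 0 0 0 1]
det M = 1; M⁻¹ = [-7/25 24/25 0 -1; -24/25 -7/25 0 5; 0 0 1 5; 0 0 0 1]
M⁻¹ · (117/25, -44/25, -5)ᵀ = (-4, 1, 0)ᵀ

p = (-4, 1, 0)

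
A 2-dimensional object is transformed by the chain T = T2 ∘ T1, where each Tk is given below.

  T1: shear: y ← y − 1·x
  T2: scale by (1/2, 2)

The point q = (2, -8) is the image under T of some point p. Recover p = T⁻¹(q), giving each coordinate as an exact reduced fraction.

T1 = [1 0 0; -1 1 0; 0 0 1]
T2·T1 = [1/2 0 0; -2 2 0; 0 0 1]
det M = 1; M⁻¹ = [2 0 0; 2 1/2 0; 0 0 1]
M⁻¹ · (2, -8)ᵀ = (4, 0)ᵀ

p = (4, 0)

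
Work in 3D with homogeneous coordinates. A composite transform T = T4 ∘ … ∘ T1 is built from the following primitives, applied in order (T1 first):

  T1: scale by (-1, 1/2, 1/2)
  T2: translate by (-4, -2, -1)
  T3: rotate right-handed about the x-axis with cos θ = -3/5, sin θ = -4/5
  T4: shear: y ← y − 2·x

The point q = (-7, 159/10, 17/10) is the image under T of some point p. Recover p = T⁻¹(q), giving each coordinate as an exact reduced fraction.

p = (3, -1, 3)

T1 = [-1 0 0 0; 0 1/2 0 0; 0 0 1/2 0; 0 0 0 1]
T2·T1 = [-1 0 0 -4; 0 1/2 0 -2; 0 0 1/2 -1; 0 0 0 1]
T3·…·T1 = [-1 0 0 -4; 0 -3/10 2/5 2/5; 0 -2/5 -3/10 11/5; 0 0 0 1]
T4·…·T1 = [-1 0 0 -4; 2 -3/10 2/5 42/5; 0 -2/5 -3/10 11/5; 0 0 0 1]
det M = -1/4; M⁻¹ = [-1 0 0 -4; -12/5 -6/5 -8/5 4; 16/5 8/5 -6/5 2; 0 0 0 1]
M⁻¹ · (-7, 159/10, 17/10)ᵀ = (3, -1, 3)ᵀ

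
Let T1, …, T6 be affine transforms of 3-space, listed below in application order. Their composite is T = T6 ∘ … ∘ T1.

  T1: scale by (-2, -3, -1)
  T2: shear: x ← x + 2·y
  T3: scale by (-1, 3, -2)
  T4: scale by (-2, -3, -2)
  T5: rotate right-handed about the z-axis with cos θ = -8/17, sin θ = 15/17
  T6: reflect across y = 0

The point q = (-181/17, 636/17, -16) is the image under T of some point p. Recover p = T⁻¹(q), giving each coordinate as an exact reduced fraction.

p = (4, 1, 4)

T1 = [-2 0 0 0; 0 -3 0 0; 0 0 -1 0; 0 0 0 1]
T2·T1 = [-2 -6 0 0; 0 -3 0 0; 0 0 -1 0; 0 0 0 1]
T3·…·T1 = [2 6 0 0; 0 -9 0 0; 0 0 2 0; 0 0 0 1]
T4·…·T1 = [-4 -12 0 0; 0 27 0 0; 0 0 -4 0; 0 0 0 1]
T5·…·T1 = [32/17 -309/17 0 0; -60/17 -396/17 0 0; 0 0 -4 0; 0 0 0 1]
T6·…·T1 = [32/17 -309/17 0 0; 60/17 396/17 0 0; 0 0 -4 0; 0 0 0 1]
det M = -432; M⁻¹ = [11/51 103/612 0 0; -5/153 8/459 0 0; 0 0 -1/4 0; 0 0 0 1]
M⁻¹ · (-181/17, 636/17, -16)ᵀ = (4, 1, 4)ᵀ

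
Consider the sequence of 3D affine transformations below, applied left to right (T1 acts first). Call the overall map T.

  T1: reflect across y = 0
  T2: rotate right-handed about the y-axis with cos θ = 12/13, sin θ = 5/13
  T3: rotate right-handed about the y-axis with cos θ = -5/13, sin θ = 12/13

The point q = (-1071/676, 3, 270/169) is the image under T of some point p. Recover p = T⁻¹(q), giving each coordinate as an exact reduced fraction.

p = (0, -3, -9/4)

T1 = [1 0 0 0; 0 -1 0 0; 0 0 1 0; 0 0 0 1]
T2·T1 = [12/13 0 5/13 0; 0 -1 0 0; -5/13 0 12/13 0; 0 0 0 1]
T3·…·T1 = [-120/169 0 119/169 0; 0 -1 0 0; -119/169 0 -120/169 0; 0 0 0 1]
det M = -1; M⁻¹ = [-120/169 0 -119/169 0; 0 -1 0 0; 119/169 0 -120/169 0; 0 0 0 1]
M⁻¹ · (-1071/676, 3, 270/169)ᵀ = (0, -3, -9/4)ᵀ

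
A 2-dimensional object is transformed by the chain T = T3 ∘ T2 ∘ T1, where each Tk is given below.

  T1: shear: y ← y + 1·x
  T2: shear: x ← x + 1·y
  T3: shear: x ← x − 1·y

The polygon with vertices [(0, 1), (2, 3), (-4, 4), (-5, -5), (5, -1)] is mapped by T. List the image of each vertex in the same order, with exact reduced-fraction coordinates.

image vertices: (0, 1), (2, 5), (-4, 0), (-5, -10), (5, 4)

T1 shear: y ← y + 1·x: (0, 1) → (0, 1); (2, 3) → (2, 5); (-4, 4) → (-4, 0); (-5, -5) → (-5, -10); (5, -1) → (5, 4)
T2 shear: x ← x + 1·y: (0, 1) → (1, 1); (2, 5) → (7, 5); (-4, 0) → (-4, 0); (-5, -10) → (-15, -10); (5, 4) → (9, 4)
T3 shear: x ← x − 1·y: (1, 1) → (0, 1); (7, 5) → (2, 5); (-4, 0) → (-4, 0); (-15, -10) → (-5, -10); (9, 4) → (5, 4)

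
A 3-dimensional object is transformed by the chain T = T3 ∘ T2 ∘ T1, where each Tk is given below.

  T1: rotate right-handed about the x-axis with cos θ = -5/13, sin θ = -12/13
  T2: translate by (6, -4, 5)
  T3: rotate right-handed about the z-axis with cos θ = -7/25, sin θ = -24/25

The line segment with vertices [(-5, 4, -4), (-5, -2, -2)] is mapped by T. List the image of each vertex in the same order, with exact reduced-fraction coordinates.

T1 rotate right-handed about the x-axis with cos θ = -5/13, sin θ = -12/13: (-5, 4, -4) → (-5, -68/13, -28/13); (-5, -2, -2) → (-5, -14/13, 34/13)
T2 translate by (6, -4, 5): (-5, -68/13, -28/13) → (1, -120/13, 37/13); (-5, -14/13, 34/13) → (1, -66/13, 99/13)
T3 rotate right-handed about the z-axis with cos θ = -7/25, sin θ = -24/25: (1, -120/13, 37/13) → (-2971/325, 528/325, 37/13); (1, -66/13, 99/13) → (-67/13, 6/13, 99/13)

image vertices: (-2971/325, 528/325, 37/13), (-67/13, 6/13, 99/13)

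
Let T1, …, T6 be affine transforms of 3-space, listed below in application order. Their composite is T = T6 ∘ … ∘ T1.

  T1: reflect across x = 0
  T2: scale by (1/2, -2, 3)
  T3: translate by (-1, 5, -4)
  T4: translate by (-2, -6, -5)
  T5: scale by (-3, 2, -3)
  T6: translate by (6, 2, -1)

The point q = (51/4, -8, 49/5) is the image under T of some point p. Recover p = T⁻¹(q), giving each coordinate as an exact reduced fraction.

p = (-3/2, 2, 9/5)

T1 = [-1 0 0 0; 0 1 0 0; 0 0 1 0; 0 0 0 1]
T2·T1 = [-1/2 0 0 0; 0 -2 0 0; 0 0 3 0; 0 0 0 1]
T3·…·T1 = [-1/2 0 0 -1; 0 -2 0 5; 0 0 3 -4; 0 0 0 1]
T4·…·T1 = [-1/2 0 0 -3; 0 -2 0 -1; 0 0 3 -9; 0 0 0 1]
T5·…·T1 = [3/2 0 0 9; 0 -4 0 -2; 0 0 -9 27; 0 0 0 1]
T6·…·T1 = [3/2 0 0 15; 0 -4 0 0; 0 0 -9 26; 0 0 0 1]
det M = 54; M⁻¹ = [2/3 0 0 -10; 0 -1/4 0 0; 0 0 -1/9 26/9; 0 0 0 1]
M⁻¹ · (51/4, -8, 49/5)ᵀ = (-3/2, 2, 9/5)ᵀ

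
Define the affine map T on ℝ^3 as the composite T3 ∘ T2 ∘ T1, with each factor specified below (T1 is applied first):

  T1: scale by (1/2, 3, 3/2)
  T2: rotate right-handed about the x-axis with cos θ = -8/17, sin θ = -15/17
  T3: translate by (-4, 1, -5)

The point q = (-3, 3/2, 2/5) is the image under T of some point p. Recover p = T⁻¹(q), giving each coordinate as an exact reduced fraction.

p = (2, -5/3, -7/5)

T1 = [1/2 0 0 0; 0 3 0 0; 0 0 3/2 0; 0 0 0 1]
T2·T1 = [1/2 0 0 0; 0 -24/17 45/34 0; 0 -45/17 -12/17 0; 0 0 0 1]
T3·…·T1 = [1/2 0 0 -4; 0 -24/17 45/34 1; 0 -45/17 -12/17 -5; 0 0 0 1]
det M = 9/4; M⁻¹ = [2 0 0 8; 0 -8/51 -5/17 -67/51; 0 10/17 -16/51 -110/51; 0 0 0 1]
M⁻¹ · (-3, 3/2, 2/5)ᵀ = (2, -5/3, -7/5)ᵀ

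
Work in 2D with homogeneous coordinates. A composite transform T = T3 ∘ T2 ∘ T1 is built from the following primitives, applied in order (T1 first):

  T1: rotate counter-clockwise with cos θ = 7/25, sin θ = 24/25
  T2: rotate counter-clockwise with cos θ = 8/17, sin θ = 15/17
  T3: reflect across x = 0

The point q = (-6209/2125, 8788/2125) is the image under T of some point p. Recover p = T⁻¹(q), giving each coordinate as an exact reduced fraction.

T1 = [7/25 -24/25 0; 24/25 7/25 0; 0 0 1]
T2·T1 = [-304/425 -297/425 0; 297/425 -304/425 0; 0 0 1]
T3·…·T1 = [304/425 297/425 0; 297/425 -304/425 0; 0 0 1]
det M = -1; M⁻¹ = [304/425 297/425 0; 297/425 -304/425 0; 0 0 1]
M⁻¹ · (-6209/2125, 8788/2125)ᵀ = (4/5, -5)ᵀ

p = (4/5, -5)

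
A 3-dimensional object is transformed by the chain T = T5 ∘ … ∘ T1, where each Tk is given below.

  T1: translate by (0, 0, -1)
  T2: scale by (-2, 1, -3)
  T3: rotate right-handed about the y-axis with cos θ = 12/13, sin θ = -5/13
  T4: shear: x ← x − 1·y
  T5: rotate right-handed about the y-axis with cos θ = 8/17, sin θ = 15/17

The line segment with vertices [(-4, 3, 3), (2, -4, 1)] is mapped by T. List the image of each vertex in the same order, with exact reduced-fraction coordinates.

T1 translate by (0, 0, -1): (-4, 3, 3) → (-4, 3, 2); (2, -4, 1) → (2, -4, 0)
T2 scale by (-2, 1, -3): (-4, 3, 2) → (8, 3, -6); (2, -4, 0) → (-4, -4, 0)
T3 rotate right-handed about the y-axis with cos θ = 12/13, sin θ = -5/13: (8, 3, -6) → (126/13, 3, -32/13); (-4, -4, 0) → (-48/13, -4, -20/13)
T4 shear: x ← x − 1·y: (126/13, 3, -32/13) → (87/13, 3, -32/13); (-48/13, -4, -20/13) → (4/13, -4, -20/13)
T5 rotate right-handed about the y-axis with cos θ = 8/17, sin θ = 15/17: (87/13, 3, -32/13) → (216/221, 3, -1561/221); (4/13, -4, -20/13) → (-268/221, -4, -220/221)

image vertices: (216/221, 3, -1561/221), (-268/221, -4, -220/221)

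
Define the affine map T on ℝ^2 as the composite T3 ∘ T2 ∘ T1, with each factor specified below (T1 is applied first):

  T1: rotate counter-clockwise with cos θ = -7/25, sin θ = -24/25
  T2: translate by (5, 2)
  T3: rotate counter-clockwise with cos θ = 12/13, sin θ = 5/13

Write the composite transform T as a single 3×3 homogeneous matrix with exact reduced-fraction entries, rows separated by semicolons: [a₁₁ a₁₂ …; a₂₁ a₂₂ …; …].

T = [36/325 323/325 50/13; -323/325 36/325 49/13; 0 0 1]

T1 = [-7/25 24/25 0; -24/25 -7/25 0; 0 0 1]
T2·T1 = [-7/25 24/25 5; -24/25 -7/25 2; 0 0 1]
T3·…·T1 = [36/325 323/325 50/13; -323/325 36/325 49/13; 0 0 1]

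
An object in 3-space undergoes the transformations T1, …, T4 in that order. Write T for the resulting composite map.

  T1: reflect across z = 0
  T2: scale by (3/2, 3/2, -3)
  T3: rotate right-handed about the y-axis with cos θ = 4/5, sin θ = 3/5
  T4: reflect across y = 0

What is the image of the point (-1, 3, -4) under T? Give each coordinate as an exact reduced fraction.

T(p) = (-42/5, -9/2, -87/10)

T1 reflect across z = 0: (-1, 3, -4) → (-1, 3, 4)
T2 scale by (3/2, 3/2, -3): (-1, 3, 4) → (-3/2, 9/2, -12)
T3 rotate right-handed about the y-axis with cos θ = 4/5, sin θ = 3/5: (-3/2, 9/2, -12) → (-42/5, 9/2, -87/10)
T4 reflect across y = 0: (-42/5, 9/2, -87/10) → (-42/5, -9/2, -87/10)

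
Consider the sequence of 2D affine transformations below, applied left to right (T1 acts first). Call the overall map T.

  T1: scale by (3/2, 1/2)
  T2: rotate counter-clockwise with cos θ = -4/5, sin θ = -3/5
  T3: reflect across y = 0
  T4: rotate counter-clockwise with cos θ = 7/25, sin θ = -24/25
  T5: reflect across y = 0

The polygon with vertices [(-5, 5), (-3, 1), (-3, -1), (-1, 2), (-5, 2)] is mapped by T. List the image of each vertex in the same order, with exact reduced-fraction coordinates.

image vertices: (-3/10, 79/10), (-279/250, 1097/250), (-513/250, 1009/250), (51/125, 439/250), (-213/125, 1843/250)

T1 scale by (3/2, 1/2): (-5, 5) → (-15/2, 5/2); (-3, 1) → (-9/2, 1/2); (-3, -1) → (-9/2, -1/2); (-1, 2) → (-3/2, 1); (-5, 2) → (-15/2, 1)
T2 rotate counter-clockwise with cos θ = -4/5, sin θ = -3/5: (-15/2, 5/2) → (15/2, 5/2); (-9/2, 1/2) → (39/10, 23/10); (-9/2, -1/2) → (33/10, 31/10); (-3/2, 1) → (9/5, 1/10); (-15/2, 1) → (33/5, 37/10)
T3 reflect across y = 0: (15/2, 5/2) → (15/2, -5/2); (39/10, 23/10) → (39/10, -23/10); (33/10, 31/10) → (33/10, -31/10); (9/5, 1/10) → (9/5, -1/10); (33/5, 37/10) → (33/5, -37/10)
T4 rotate counter-clockwise with cos θ = 7/25, sin θ = -24/25: (15/2, -5/2) → (-3/10, -79/10); (39/10, -23/10) → (-279/250, -1097/250); (33/10, -31/10) → (-513/250, -1009/250); (9/5, -1/10) → (51/125, -439/250); (33/5, -37/10) → (-213/125, -1843/250)
T5 reflect across y = 0: (-3/10, -79/10) → (-3/10, 79/10); (-279/250, -1097/250) → (-279/250, 1097/250); (-513/250, -1009/250) → (-513/250, 1009/250); (51/125, -439/250) → (51/125, 439/250); (-213/125, -1843/250) → (-213/125, 1843/250)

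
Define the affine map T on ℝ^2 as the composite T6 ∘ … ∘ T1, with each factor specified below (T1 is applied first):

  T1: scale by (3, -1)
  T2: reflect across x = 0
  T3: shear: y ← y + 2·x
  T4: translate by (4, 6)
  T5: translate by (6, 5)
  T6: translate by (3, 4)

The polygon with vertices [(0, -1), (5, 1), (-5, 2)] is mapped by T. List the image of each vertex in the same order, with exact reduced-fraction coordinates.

T1 scale by (3, -1): (0, -1) → (0, 1); (5, 1) → (15, -1); (-5, 2) → (-15, -2)
T2 reflect across x = 0: (0, 1) → (0, 1); (15, -1) → (-15, -1); (-15, -2) → (15, -2)
T3 shear: y ← y + 2·x: (0, 1) → (0, 1); (-15, -1) → (-15, -31); (15, -2) → (15, 28)
T4 translate by (4, 6): (0, 1) → (4, 7); (-15, -31) → (-11, -25); (15, 28) → (19, 34)
T5 translate by (6, 5): (4, 7) → (10, 12); (-11, -25) → (-5, -20); (19, 34) → (25, 39)
T6 translate by (3, 4): (10, 12) → (13, 16); (-5, -20) → (-2, -16); (25, 39) → (28, 43)

image vertices: (13, 16), (-2, -16), (28, 43)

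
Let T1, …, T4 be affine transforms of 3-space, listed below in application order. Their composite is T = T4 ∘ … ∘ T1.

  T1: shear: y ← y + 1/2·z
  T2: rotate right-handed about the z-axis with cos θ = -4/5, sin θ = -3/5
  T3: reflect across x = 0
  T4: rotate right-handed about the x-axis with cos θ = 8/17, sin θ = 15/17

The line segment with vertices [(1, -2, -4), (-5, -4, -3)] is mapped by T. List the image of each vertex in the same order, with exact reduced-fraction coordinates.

image vertices: (16/5, 404/85, 7/17), (-7/10, 521/85, 87/17)

T1 shear: y ← y + 1/2·z: (1, -2, -4) → (1, -4, -4); (-5, -4, -3) → (-5, -11/2, -3)
T2 rotate right-handed about the z-axis with cos θ = -4/5, sin θ = -3/5: (1, -4, -4) → (-16/5, 13/5, -4); (-5, -11/2, -3) → (7/10, 37/5, -3)
T3 reflect across x = 0: (-16/5, 13/5, -4) → (16/5, 13/5, -4); (7/10, 37/5, -3) → (-7/10, 37/5, -3)
T4 rotate right-handed about the x-axis with cos θ = 8/17, sin θ = 15/17: (16/5, 13/5, -4) → (16/5, 404/85, 7/17); (-7/10, 37/5, -3) → (-7/10, 521/85, 87/17)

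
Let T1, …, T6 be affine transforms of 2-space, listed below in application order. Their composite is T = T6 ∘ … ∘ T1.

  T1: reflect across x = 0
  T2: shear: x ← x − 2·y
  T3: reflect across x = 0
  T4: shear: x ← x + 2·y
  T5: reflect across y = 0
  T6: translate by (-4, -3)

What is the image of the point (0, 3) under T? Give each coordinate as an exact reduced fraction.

T1 reflect across x = 0: (0, 3) → (0, 3)
T2 shear: x ← x − 2·y: (0, 3) → (-6, 3)
T3 reflect across x = 0: (-6, 3) → (6, 3)
T4 shear: x ← x + 2·y: (6, 3) → (12, 3)
T5 reflect across y = 0: (12, 3) → (12, -3)
T6 translate by (-4, -3): (12, -3) → (8, -6)

T(p) = (8, -6)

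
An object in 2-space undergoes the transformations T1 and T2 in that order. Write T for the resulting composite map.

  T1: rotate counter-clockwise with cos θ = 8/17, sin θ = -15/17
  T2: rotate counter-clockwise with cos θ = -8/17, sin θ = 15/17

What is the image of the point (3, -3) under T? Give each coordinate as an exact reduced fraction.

T1 rotate counter-clockwise with cos θ = 8/17, sin θ = -15/17: (3, -3) → (-21/17, -69/17)
T2 rotate counter-clockwise with cos θ = -8/17, sin θ = 15/17: (-21/17, -69/17) → (1203/289, 237/289)

T(p) = (1203/289, 237/289)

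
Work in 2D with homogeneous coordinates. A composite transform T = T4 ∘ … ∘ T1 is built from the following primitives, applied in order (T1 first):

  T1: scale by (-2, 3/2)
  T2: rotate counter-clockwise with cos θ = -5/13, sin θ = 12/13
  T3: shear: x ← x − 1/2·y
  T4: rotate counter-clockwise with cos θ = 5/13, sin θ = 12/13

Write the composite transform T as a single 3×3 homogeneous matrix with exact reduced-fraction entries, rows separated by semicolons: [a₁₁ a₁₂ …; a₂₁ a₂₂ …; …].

T = [398/169 75/676 0; 144/169 -417/338 0; 0 0 1]

T1 = [-2 0 0; 0 3/2 0; 0 0 1]
T2·T1 = [10/13 -18/13 0; -24/13 -15/26 0; 0 0 1]
T3·…·T1 = [22/13 -57/52 0; -24/13 -15/26 0; 0 0 1]
T4·…·T1 = [398/169 75/676 0; 144/169 -417/338 0; 0 0 1]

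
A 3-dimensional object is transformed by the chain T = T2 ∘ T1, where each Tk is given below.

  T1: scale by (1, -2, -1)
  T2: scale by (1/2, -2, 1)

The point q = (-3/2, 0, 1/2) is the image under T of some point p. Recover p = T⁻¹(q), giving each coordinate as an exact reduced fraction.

p = (-3, 0, -1/2)

T1 = [1 0 0 0; 0 -2 0 0; 0 0 -1 0; 0 0 0 1]
T2·T1 = [1/2 0 0 0; 0 4 0 0; 0 0 -1 0; 0 0 0 1]
det M = -2; M⁻¹ = [2 0 0 0; 0 1/4 0 0; 0 0 -1 0; 0 0 0 1]
M⁻¹ · (-3/2, 0, 1/2)ᵀ = (-3, 0, -1/2)ᵀ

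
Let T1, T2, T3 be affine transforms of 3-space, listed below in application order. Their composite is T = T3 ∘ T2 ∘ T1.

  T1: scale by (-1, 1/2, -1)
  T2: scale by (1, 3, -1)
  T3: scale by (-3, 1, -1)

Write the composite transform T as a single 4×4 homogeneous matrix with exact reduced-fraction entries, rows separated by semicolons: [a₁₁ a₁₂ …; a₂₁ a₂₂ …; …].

T1 = [-1 0 0 0; 0 1/2 0 0; 0 0 -1 0; 0 0 0 1]
T2·T1 = [-1 0 0 0; 0 3/2 0 0; 0 0 1 0; 0 0 0 1]
T3·…·T1 = [3 0 0 0; 0 3/2 0 0; 0 0 -1 0; 0 0 0 1]

T = [3 0 0 0; 0 3/2 0 0; 0 0 -1 0; 0 0 0 1]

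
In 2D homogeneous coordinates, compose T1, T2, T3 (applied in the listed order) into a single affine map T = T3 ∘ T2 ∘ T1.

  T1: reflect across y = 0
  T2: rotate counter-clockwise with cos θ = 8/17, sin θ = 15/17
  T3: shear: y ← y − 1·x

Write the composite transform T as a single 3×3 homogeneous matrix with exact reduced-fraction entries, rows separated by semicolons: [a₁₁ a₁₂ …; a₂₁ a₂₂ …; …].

T = [8/17 15/17 0; 7/17 -23/17 0; 0 0 1]

T1 = [1 0 0; 0 -1 0; 0 0 1]
T2·T1 = [8/17 15/17 0; 15/17 -8/17 0; 0 0 1]
T3·…·T1 = [8/17 15/17 0; 7/17 -23/17 0; 0 0 1]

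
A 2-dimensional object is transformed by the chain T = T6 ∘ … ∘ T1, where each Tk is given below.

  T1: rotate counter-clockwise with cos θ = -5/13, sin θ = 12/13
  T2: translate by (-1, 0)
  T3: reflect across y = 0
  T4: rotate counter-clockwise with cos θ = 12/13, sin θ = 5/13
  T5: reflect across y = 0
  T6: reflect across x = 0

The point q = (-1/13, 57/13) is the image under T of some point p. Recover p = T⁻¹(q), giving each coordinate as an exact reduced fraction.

T1 = [-5/13 -12/13 0; 12/13 -5/13 0; 0 0 1]
T2·T1 = [-5/13 -12/13 -1; 12/13 -5/13 0; 0 0 1]
T3·…·T1 = [-5/13 -12/13 -1; -12/13 5/13 0; 0 0 1]
T4·…·T1 = [0 -1 -12/13; -1 0 -5/13; 0 0 1]
T5·…·T1 = [0 -1 -12/13; 1 0 5/13; 0 0 1]
T6·…·T1 = [0 1 12/13; 1 0 5/13; 0 0 1]
det M = -1; M⁻¹ = [0 1 -5/13; 1 0 -12/13; 0 0 1]
M⁻¹ · (-1/13, 57/13)ᵀ = (4, -1)ᵀ

p = (4, -1)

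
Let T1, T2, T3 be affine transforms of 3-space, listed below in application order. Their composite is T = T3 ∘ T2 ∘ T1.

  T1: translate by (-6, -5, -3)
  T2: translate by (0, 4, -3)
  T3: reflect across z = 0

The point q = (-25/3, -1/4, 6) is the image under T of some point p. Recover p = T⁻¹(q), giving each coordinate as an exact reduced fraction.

p = (-7/3, 3/4, 0)

T1 = [1 0 0 -6; 0 1 0 -5; 0 0 1 -3; 0 0 0 1]
T2·T1 = [1 0 0 -6; 0 1 0 -1; 0 0 1 -6; 0 0 0 1]
T3·…·T1 = [1 0 0 -6; 0 1 0 -1; 0 0 -1 6; 0 0 0 1]
det M = -1; M⁻¹ = [1 0 0 6; 0 1 0 1; 0 0 -1 6; 0 0 0 1]
M⁻¹ · (-25/3, -1/4, 6)ᵀ = (-7/3, 3/4, 0)ᵀ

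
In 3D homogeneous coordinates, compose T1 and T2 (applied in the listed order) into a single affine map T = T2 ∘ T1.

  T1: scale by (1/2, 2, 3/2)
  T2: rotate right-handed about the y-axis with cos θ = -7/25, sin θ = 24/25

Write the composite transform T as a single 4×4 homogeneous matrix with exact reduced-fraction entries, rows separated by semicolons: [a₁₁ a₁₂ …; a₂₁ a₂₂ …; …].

T1 = [1/2 0 0 0; 0 2 0 0; 0 0 3/2 0; 0 0 0 1]
T2·T1 = [-7/50 0 36/25 0; 0 2 0 0; -12/25 0 -21/50 0; 0 0 0 1]

T = [-7/50 0 36/25 0; 0 2 0 0; -12/25 0 -21/50 0; 0 0 0 1]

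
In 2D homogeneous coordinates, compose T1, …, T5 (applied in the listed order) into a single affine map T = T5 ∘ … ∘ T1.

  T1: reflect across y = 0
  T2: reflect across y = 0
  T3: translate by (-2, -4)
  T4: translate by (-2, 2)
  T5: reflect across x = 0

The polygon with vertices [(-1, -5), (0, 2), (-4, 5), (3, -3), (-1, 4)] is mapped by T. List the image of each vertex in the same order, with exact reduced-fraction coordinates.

T1 reflect across y = 0: (-1, -5) → (-1, 5); (0, 2) → (0, -2); (-4, 5) → (-4, -5); (3, -3) → (3, 3); (-1, 4) → (-1, -4)
T2 reflect across y = 0: (-1, 5) → (-1, -5); (0, -2) → (0, 2); (-4, -5) → (-4, 5); (3, 3) → (3, -3); (-1, -4) → (-1, 4)
T3 translate by (-2, -4): (-1, -5) → (-3, -9); (0, 2) → (-2, -2); (-4, 5) → (-6, 1); (3, -3) → (1, -7); (-1, 4) → (-3, 0)
T4 translate by (-2, 2): (-3, -9) → (-5, -7); (-2, -2) → (-4, 0); (-6, 1) → (-8, 3); (1, -7) → (-1, -5); (-3, 0) → (-5, 2)
T5 reflect across x = 0: (-5, -7) → (5, -7); (-4, 0) → (4, 0); (-8, 3) → (8, 3); (-1, -5) → (1, -5); (-5, 2) → (5, 2)

image vertices: (5, -7), (4, 0), (8, 3), (1, -5), (5, 2)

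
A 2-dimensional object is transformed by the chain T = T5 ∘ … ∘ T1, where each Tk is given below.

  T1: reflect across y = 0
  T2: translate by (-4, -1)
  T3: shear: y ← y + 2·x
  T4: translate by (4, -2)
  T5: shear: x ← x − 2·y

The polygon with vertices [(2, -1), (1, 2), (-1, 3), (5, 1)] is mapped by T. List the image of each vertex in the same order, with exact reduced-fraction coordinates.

T1 reflect across y = 0: (2, -1) → (2, 1); (1, 2) → (1, -2); (-1, 3) → (-1, -3); (5, 1) → (5, -1)
T2 translate by (-4, -1): (2, 1) → (-2, 0); (1, -2) → (-3, -3); (-1, -3) → (-5, -4); (5, -1) → (1, -2)
T3 shear: y ← y + 2·x: (-2, 0) → (-2, -4); (-3, -3) → (-3, -9); (-5, -4) → (-5, -14); (1, -2) → (1, 0)
T4 translate by (4, -2): (-2, -4) → (2, -6); (-3, -9) → (1, -11); (-5, -14) → (-1, -16); (1, 0) → (5, -2)
T5 shear: x ← x − 2·y: (2, -6) → (14, -6); (1, -11) → (23, -11); (-1, -16) → (31, -16); (5, -2) → (9, -2)

image vertices: (14, -6), (23, -11), (31, -16), (9, -2)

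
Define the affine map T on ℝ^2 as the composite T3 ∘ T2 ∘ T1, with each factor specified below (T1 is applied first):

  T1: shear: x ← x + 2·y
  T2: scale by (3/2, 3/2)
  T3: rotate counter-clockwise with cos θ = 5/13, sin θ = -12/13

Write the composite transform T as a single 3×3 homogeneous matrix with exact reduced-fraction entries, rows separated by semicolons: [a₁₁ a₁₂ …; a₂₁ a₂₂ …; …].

T = [15/26 33/13 0; -18/13 -57/26 0; 0 0 1]

T1 = [1 2 0; 0 1 0; 0 0 1]
T2·T1 = [3/2 3 0; 0 3/2 0; 0 0 1]
T3·…·T1 = [15/26 33/13 0; -18/13 -57/26 0; 0 0 1]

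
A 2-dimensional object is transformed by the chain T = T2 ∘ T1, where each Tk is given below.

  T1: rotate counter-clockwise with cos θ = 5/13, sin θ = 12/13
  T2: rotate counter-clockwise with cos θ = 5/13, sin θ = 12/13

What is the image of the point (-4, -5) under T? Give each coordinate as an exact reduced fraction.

T(p) = (1076/169, 115/169)

T1 rotate counter-clockwise with cos θ = 5/13, sin θ = 12/13: (-4, -5) → (40/13, -73/13)
T2 rotate counter-clockwise with cos θ = 5/13, sin θ = 12/13: (40/13, -73/13) → (1076/169, 115/169)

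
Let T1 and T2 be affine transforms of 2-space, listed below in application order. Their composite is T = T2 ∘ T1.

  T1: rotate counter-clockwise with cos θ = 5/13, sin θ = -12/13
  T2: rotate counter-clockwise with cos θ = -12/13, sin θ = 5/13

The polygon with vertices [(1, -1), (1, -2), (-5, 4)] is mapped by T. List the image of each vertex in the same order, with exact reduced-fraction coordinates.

T1 rotate counter-clockwise with cos θ = 5/13, sin θ = -12/13: (1, -1) → (-7/13, -17/13); (1, -2) → (-19/13, -22/13); (-5, 4) → (23/13, 80/13)
T2 rotate counter-clockwise with cos θ = -12/13, sin θ = 5/13: (-7/13, -17/13) → (1, 1); (-19/13, -22/13) → (2, 1); (23/13, 80/13) → (-4, -5)

image vertices: (1, 1), (2, 1), (-4, -5)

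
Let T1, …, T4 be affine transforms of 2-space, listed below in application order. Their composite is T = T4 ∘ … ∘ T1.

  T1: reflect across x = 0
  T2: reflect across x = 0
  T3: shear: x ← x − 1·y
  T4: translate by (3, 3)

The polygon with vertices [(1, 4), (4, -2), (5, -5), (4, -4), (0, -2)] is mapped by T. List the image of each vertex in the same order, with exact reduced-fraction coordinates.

image vertices: (0, 7), (9, 1), (13, -2), (11, -1), (5, 1)

T1 reflect across x = 0: (1, 4) → (-1, 4); (4, -2) → (-4, -2); (5, -5) → (-5, -5); (4, -4) → (-4, -4); (0, -2) → (0, -2)
T2 reflect across x = 0: (-1, 4) → (1, 4); (-4, -2) → (4, -2); (-5, -5) → (5, -5); (-4, -4) → (4, -4); (0, -2) → (0, -2)
T3 shear: x ← x − 1·y: (1, 4) → (-3, 4); (4, -2) → (6, -2); (5, -5) → (10, -5); (4, -4) → (8, -4); (0, -2) → (2, -2)
T4 translate by (3, 3): (-3, 4) → (0, 7); (6, -2) → (9, 1); (10, -5) → (13, -2); (8, -4) → (11, -1); (2, -2) → (5, 1)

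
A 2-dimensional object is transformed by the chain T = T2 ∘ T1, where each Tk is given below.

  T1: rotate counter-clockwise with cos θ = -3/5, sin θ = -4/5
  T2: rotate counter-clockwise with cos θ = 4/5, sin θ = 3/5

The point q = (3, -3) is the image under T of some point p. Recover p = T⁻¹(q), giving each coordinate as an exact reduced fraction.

T1 = [-3/5 4/5 0; -4/5 -3/5 0; 0 0 1]
T2·T1 = [0 1 0; -1 0 0; 0 0 1]
det M = 1; M⁻¹ = [0 -1 0; 1 0 0; 0 0 1]
M⁻¹ · (3, -3)ᵀ = (3, 3)ᵀ

p = (3, 3)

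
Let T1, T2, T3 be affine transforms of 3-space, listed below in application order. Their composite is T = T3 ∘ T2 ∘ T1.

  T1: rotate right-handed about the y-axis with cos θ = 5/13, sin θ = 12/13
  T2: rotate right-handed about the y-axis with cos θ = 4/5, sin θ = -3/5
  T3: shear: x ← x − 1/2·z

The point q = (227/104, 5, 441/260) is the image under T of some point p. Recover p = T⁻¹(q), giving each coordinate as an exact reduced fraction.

p = (7/4, 5, 3)

T1 = [5/13 0 12/13 0; 0 1 0 0; -12/13 0 5/13 0; 0 0 0 1]
T2·T1 = [56/65 0 33/65 0; 0 1 0 0; -33/65 0 56/65 0; 0 0 0 1]
T3·…·T1 = [29/26 0 1/13 0; 0 1 0 0; -33/65 0 56/65 0; 0 0 0 1]
det M = 1; M⁻¹ = [56/65 0 -1/13 0; 0 1 0 0; 33/65 0 29/26 0; 0 0 0 1]
M⁻¹ · (227/104, 5, 441/260)ᵀ = (7/4, 5, 3)ᵀ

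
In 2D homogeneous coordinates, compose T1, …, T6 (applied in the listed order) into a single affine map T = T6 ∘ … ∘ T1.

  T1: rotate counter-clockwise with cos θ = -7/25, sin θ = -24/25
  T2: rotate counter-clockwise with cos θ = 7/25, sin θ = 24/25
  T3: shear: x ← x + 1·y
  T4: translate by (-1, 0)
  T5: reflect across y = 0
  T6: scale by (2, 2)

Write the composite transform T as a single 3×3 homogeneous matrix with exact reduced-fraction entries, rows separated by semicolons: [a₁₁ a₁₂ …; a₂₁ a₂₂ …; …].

T1 = [-7/25 24/25 0; -24/25 -7/25 0; 0 0 1]
T2·T1 = [527/625 336/625 0; -336/625 527/625 0; 0 0 1]
T3·…·T1 = [191/625 863/625 0; -336/625 527/625 0; 0 0 1]
T4·…·T1 = [191/625 863/625 -1; -336/625 527/625 0; 0 0 1]
T5·…·T1 = [191/625 863/625 -1; 336/625 -527/625 0; 0 0 1]
T6·…·T1 = [382/625 1726/625 -2; 672/625 -1054/625 0; 0 0 1]

T = [382/625 1726/625 -2; 672/625 -1054/625 0; 0 0 1]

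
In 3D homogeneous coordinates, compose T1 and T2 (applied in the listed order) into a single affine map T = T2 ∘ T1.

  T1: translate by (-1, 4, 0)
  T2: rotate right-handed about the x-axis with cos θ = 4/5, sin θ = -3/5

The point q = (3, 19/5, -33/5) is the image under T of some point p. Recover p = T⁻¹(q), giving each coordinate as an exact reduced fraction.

p = (4, 3, -3)

T1 = [1 0 0 -1; 0 1 0 4; 0 0 1 0; 0 0 0 1]
T2·T1 = [1 0 0 -1; 0 4/5 3/5 16/5; 0 -3/5 4/5 -12/5; 0 0 0 1]
det M = 1; M⁻¹ = [1 0 0 1; 0 4/5 -3/5 -4; 0 3/5 4/5 0; 0 0 0 1]
M⁻¹ · (3, 19/5, -33/5)ᵀ = (4, 3, -3)ᵀ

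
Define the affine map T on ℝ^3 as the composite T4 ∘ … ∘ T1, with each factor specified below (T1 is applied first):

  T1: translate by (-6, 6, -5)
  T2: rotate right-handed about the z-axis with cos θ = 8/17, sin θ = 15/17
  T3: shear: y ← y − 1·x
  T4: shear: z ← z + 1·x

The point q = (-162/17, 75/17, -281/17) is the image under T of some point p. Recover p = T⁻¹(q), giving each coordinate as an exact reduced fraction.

p = (-3, 0, -2)

T1 = [1 0 0 -6; 0 1 0 6; 0 0 1 -5; 0 0 0 1]
T2·T1 = [8/17 -15/17 0 -138/17; 15/17 8/17 0 -42/17; 0 0 1 -5; 0 0 0 1]
T3·…·T1 = [8/17 -15/17 0 -138/17; 7/17 23/17 0 96/17; 0 0 1 -5; 0 0 0 1]
T4·…·T1 = [8/17 -15/17 0 -138/17; 7/17 23/17 0 96/17; 8/17 -15/17 1 -223/17; 0 0 0 1]
det M = 1; M⁻¹ = [23/17 15/17 0 6; -7/17 8/17 0 -6; -1 0 1 5; 0 0 0 1]
M⁻¹ · (-162/17, 75/17, -281/17)ᵀ = (-3, 0, -2)ᵀ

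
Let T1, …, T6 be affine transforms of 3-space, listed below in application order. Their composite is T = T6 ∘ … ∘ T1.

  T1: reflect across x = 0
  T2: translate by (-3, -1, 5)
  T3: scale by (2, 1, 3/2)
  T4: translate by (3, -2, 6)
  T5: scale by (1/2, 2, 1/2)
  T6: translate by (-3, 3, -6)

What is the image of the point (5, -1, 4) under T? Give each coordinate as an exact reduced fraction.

T(p) = (-19/2, -5, 15/4)

T1 reflect across x = 0: (5, -1, 4) → (-5, -1, 4)
T2 translate by (-3, -1, 5): (-5, -1, 4) → (-8, -2, 9)
T3 scale by (2, 1, 3/2): (-8, -2, 9) → (-16, -2, 27/2)
T4 translate by (3, -2, 6): (-16, -2, 27/2) → (-13, -4, 39/2)
T5 scale by (1/2, 2, 1/2): (-13, -4, 39/2) → (-13/2, -8, 39/4)
T6 translate by (-3, 3, -6): (-13/2, -8, 39/4) → (-19/2, -5, 15/4)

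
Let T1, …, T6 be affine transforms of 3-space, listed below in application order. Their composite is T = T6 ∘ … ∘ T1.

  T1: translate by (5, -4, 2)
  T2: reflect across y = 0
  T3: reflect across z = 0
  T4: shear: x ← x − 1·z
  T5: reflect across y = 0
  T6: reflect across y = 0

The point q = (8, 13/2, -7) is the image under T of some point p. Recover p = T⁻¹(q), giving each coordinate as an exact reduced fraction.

p = (-4, -5/2, 5)

T1 = [1 0 0 5; 0 1 0 -4; 0 0 1 2; 0 0 0 1]
T2·T1 = [1 0 0 5; 0 -1 0 4; 0 0 1 2; 0 0 0 1]
T3·…·T1 = [1 0 0 5; 0 -1 0 4; 0 0 -1 -2; 0 0 0 1]
T4·…·T1 = [1 0 1 7; 0 -1 0 4; 0 0 -1 -2; 0 0 0 1]
T5·…·T1 = [1 0 1 7; 0 1 0 -4; 0 0 -1 -2; 0 0 0 1]
T6·…·T1 = [1 0 1 7; 0 -1 0 4; 0 0 -1 -2; 0 0 0 1]
det M = 1; M⁻¹ = [1 0 1 -5; 0 -1 0 4; 0 0 -1 -2; 0 0 0 1]
M⁻¹ · (8, 13/2, -7)ᵀ = (-4, -5/2, 5)ᵀ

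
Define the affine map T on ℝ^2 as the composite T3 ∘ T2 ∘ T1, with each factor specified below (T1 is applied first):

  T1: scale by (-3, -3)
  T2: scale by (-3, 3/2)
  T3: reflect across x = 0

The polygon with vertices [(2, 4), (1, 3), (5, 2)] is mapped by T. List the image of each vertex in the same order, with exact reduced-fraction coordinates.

image vertices: (-18, -18), (-9, -27/2), (-45, -9)

T1 scale by (-3, -3): (2, 4) → (-6, -12); (1, 3) → (-3, -9); (5, 2) → (-15, -6)
T2 scale by (-3, 3/2): (-6, -12) → (18, -18); (-3, -9) → (9, -27/2); (-15, -6) → (45, -9)
T3 reflect across x = 0: (18, -18) → (-18, -18); (9, -27/2) → (-9, -27/2); (45, -9) → (-45, -9)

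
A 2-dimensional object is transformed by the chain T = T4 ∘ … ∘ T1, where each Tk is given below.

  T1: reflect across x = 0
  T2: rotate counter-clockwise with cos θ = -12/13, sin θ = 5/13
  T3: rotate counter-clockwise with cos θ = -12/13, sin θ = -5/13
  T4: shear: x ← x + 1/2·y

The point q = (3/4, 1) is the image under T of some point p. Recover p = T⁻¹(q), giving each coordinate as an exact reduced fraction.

p = (-1/4, 1)

T1 = [-1 0 0; 0 1 0; 0 0 1]
T2·T1 = [12/13 -5/13 0; -5/13 -12/13 0; 0 0 1]
T3·…·T1 = [-1 0 0; 0 1 0; 0 0 1]
T4·…·T1 = [-1 1/2 0; 0 1 0; 0 0 1]
det M = -1; M⁻¹ = [-1 1/2 0; 0 1 0; 0 0 1]
M⁻¹ · (3/4, 1)ᵀ = (-1/4, 1)ᵀ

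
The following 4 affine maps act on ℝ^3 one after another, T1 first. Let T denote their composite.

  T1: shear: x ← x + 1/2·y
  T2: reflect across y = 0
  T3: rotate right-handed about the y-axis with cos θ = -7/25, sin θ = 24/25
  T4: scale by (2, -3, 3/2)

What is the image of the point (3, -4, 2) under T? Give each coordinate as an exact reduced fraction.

T1 shear: x ← x + 1/2·y: (3, -4, 2) → (1, -4, 2)
T2 reflect across y = 0: (1, -4, 2) → (1, 4, 2)
T3 rotate right-handed about the y-axis with cos θ = -7/25, sin θ = 24/25: (1, 4, 2) → (41/25, 4, -38/25)
T4 scale by (2, -3, 3/2): (41/25, 4, -38/25) → (82/25, -12, -57/25)

T(p) = (82/25, -12, -57/25)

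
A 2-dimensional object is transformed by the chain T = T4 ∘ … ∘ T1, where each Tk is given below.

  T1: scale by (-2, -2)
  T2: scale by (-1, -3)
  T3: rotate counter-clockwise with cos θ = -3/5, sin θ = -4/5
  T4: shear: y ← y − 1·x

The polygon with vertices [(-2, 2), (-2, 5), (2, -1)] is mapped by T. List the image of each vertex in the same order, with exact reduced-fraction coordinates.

image vertices: (12, -16), (132/5, -206/5), (-36/5, 38/5)

T1 scale by (-2, -2): (-2, 2) → (4, -4); (-2, 5) → (4, -10); (2, -1) → (-4, 2)
T2 scale by (-1, -3): (4, -4) → (-4, 12); (4, -10) → (-4, 30); (-4, 2) → (4, -6)
T3 rotate counter-clockwise with cos θ = -3/5, sin θ = -4/5: (-4, 12) → (12, -4); (-4, 30) → (132/5, -74/5); (4, -6) → (-36/5, 2/5)
T4 shear: y ← y − 1·x: (12, -4) → (12, -16); (132/5, -74/5) → (132/5, -206/5); (-36/5, 2/5) → (-36/5, 38/5)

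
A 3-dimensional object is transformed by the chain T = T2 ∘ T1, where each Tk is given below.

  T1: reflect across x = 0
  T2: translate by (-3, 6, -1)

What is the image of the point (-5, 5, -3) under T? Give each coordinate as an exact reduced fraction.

T(p) = (2, 11, -4)

T1 reflect across x = 0: (-5, 5, -3) → (5, 5, -3)
T2 translate by (-3, 6, -1): (5, 5, -3) → (2, 11, -4)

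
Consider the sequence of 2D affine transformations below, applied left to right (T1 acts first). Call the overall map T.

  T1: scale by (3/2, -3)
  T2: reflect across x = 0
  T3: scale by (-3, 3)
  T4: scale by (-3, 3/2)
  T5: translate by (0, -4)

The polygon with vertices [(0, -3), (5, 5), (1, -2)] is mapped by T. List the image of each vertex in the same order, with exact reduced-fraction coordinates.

T1 scale by (3/2, -3): (0, -3) → (0, 9); (5, 5) → (15/2, -15); (1, -2) → (3/2, 6)
T2 reflect across x = 0: (0, 9) → (0, 9); (15/2, -15) → (-15/2, -15); (3/2, 6) → (-3/2, 6)
T3 scale by (-3, 3): (0, 9) → (0, 27); (-15/2, -15) → (45/2, -45); (-3/2, 6) → (9/2, 18)
T4 scale by (-3, 3/2): (0, 27) → (0, 81/2); (45/2, -45) → (-135/2, -135/2); (9/2, 18) → (-27/2, 27)
T5 translate by (0, -4): (0, 81/2) → (0, 73/2); (-135/2, -135/2) → (-135/2, -143/2); (-27/2, 27) → (-27/2, 23)

image vertices: (0, 73/2), (-135/2, -143/2), (-27/2, 23)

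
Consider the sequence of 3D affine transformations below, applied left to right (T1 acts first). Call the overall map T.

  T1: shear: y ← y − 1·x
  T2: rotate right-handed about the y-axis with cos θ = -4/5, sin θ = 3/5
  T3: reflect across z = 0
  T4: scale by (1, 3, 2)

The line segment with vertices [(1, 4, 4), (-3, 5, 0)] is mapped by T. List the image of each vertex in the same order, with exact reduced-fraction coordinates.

image vertices: (8/5, 9, 38/5), (12/5, 24, -18/5)

T1 shear: y ← y − 1·x: (1, 4, 4) → (1, 3, 4); (-3, 5, 0) → (-3, 8, 0)
T2 rotate right-handed about the y-axis with cos θ = -4/5, sin θ = 3/5: (1, 3, 4) → (8/5, 3, -19/5); (-3, 8, 0) → (12/5, 8, 9/5)
T3 reflect across z = 0: (8/5, 3, -19/5) → (8/5, 3, 19/5); (12/5, 8, 9/5) → (12/5, 8, -9/5)
T4 scale by (1, 3, 2): (8/5, 3, 19/5) → (8/5, 9, 38/5); (12/5, 8, -9/5) → (12/5, 24, -18/5)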